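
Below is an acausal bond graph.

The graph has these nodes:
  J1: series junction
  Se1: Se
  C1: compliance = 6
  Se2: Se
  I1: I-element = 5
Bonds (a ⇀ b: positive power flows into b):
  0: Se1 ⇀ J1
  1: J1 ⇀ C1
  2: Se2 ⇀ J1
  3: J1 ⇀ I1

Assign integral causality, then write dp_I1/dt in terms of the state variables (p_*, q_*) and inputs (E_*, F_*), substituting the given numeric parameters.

dp_I1/dt = E_Se1 + E_Se2 - q_C1/6

β0 |J1  (Se1 fixes effort; stroke away)
β2 |J1  (Se2 (Se) sets effort on bond)
β1 |J1  (C1 integral (e out))
β3 |I1  (closing 1-jn rule on J1)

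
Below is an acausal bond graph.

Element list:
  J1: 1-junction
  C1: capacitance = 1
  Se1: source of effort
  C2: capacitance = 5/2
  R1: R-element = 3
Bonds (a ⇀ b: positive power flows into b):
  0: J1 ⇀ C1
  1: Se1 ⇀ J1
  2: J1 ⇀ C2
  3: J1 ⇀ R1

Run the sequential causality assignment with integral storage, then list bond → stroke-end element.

β1 →J1  (Se1 fixes effort; stroke away)
β0 →J1  (C1 integral (e out))
β2 →J1  (C2 integral (e out))
β3 →R1  (closing 1-jn rule on J1)

β0 stroke→J1
β1 stroke→J1
β2 stroke→J1
β3 stroke→R1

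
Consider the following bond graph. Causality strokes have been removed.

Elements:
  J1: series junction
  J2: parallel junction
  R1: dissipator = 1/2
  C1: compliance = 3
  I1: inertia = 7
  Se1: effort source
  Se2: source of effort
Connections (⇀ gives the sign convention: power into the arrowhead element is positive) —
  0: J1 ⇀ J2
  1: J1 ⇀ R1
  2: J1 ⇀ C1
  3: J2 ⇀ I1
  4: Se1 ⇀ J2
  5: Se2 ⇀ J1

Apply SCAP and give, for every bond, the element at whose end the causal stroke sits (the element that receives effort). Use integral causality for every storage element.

bond 0 stroke at J1
bond 1 stroke at R1
bond 2 stroke at J1
bond 3 stroke at I1
bond 4 stroke at J2
bond 5 stroke at J1

β4 |J2  (Se1 (Se) sets effort on bond)
β5 |J1  (source Se2 imposes e)
β0 |J1  (J2 effort already set via bond 4)
β3 |I1  (0-jn J2 has e-setter on 4)
β2 |J1  (C1 integral (e out))
β1 |R1  (closing 1-jn rule on J1)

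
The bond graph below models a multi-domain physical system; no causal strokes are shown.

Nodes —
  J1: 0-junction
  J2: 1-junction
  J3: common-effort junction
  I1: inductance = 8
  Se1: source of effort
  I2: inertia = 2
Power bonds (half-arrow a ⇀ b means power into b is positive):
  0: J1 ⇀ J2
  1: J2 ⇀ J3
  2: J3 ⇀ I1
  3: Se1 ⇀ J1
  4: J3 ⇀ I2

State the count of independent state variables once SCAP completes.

bond 3 stroke→J1  (Se1: effort source, stroke at far end)
bond 0 stroke→J2  (J1 effort already set via bond 3)
bond 1 stroke→J3  (J2 needs exactly one f-in)
bond 2 stroke→I1  (common-e at J3 fixed by 1)
bond 4 stroke→I2  (J3: bond 1 brought effort, rest push out)

2  (I1, I2 all integral)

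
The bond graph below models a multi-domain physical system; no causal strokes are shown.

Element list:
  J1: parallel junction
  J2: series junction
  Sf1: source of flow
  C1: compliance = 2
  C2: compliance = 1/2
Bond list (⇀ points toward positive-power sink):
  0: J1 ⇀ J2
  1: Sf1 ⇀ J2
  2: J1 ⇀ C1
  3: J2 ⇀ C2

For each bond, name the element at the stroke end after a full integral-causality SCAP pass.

bond 1 stroke→Sf1  (Sf1 (Sf) sets flow on bond)
bond 0 stroke→J2  (common-f at J2 fixed by 1)
bond 3 stroke→J2  (common-f at J2 fixed by 1)
bond 2 stroke→J1  (J1: last free bond brings effort in)

#0 stroke→J2
#1 stroke→Sf1
#2 stroke→J1
#3 stroke→J2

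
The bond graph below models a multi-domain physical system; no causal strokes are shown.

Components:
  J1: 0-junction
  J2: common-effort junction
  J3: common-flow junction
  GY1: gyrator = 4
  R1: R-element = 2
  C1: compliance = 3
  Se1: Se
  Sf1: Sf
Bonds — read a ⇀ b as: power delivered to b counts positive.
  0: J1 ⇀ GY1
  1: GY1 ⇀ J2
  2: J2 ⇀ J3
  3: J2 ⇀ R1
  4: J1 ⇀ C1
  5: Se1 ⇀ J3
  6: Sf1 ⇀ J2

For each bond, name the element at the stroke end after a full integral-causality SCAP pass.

b0 stroke→GY1
b1 stroke→GY1
b2 stroke→J2
b3 stroke→R1
b4 stroke→J1
b5 stroke→J3
b6 stroke→Sf1

bond 5 stroke at J3  (source Se1 imposes e)
bond 6 stroke at Sf1  (Sf1: flow source, stroke at near end)
bond 2 stroke at J2  (J3 needs exactly one f-in)
bond 1 stroke at GY1  (J2 effort already set via bond 2)
bond 3 stroke at R1  (J2: bond 2 brought effort, rest push out)
bond 0 stroke at GY1  (GY1: gyrator matches bond 1)
bond 4 stroke at J1  (J1 needs exactly one e-in)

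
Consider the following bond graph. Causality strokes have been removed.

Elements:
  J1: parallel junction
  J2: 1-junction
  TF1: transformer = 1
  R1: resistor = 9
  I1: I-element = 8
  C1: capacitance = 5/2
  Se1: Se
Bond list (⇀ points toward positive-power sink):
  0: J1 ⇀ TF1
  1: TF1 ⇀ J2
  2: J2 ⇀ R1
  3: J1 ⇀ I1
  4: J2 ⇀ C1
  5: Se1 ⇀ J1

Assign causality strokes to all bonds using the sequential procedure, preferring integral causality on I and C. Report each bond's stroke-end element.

β5 |J1  (Se1 fixes effort; stroke away)
β0 |TF1  (common-e at J1 fixed by 5)
β3 |I1  (0-jn J1 has e-setter on 5)
β1 |J2  (TF1: transformer flips bond 0)
β4 |J2  (C1: C, integral causality)
β2 |R1  (closing 1-jn rule on J2)

bond 0 stroke→TF1
bond 1 stroke→J2
bond 2 stroke→R1
bond 3 stroke→I1
bond 4 stroke→J2
bond 5 stroke→J1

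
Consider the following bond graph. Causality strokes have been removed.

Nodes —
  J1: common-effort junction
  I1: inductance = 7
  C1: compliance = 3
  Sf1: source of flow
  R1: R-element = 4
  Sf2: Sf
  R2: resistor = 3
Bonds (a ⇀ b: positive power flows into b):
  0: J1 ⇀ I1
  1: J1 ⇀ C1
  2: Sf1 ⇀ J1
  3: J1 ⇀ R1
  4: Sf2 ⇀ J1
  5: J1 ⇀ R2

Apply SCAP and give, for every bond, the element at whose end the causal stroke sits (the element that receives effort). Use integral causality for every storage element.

bond 2 stroke at Sf1  (Sf1 (Sf) sets flow on bond)
bond 4 stroke at Sf2  (Sf2 (Sf) sets flow on bond)
bond 0 stroke at I1  (prefer integral on I1)
bond 1 stroke at J1  (prefer integral on C1)
bond 3 stroke at R1  (J1 effort already set via bond 1)
bond 5 stroke at R2  (0-jn J1 has e-setter on 1)

bond 0 stroke at I1
bond 1 stroke at J1
bond 2 stroke at Sf1
bond 3 stroke at R1
bond 4 stroke at Sf2
bond 5 stroke at R2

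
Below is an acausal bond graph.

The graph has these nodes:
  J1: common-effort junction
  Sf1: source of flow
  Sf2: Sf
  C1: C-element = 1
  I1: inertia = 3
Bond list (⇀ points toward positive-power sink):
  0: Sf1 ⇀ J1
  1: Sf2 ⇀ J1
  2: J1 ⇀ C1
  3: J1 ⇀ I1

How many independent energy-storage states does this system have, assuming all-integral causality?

2  (C1, I1 all integral)

#0 |Sf1  (Sf1 (Sf) sets flow on bond)
#1 |Sf2  (Sf2 (Sf) sets flow on bond)
#2 |J1  (C1 outputs effort q/C1)
#3 |I1  (0-jn J1 has e-setter on 2)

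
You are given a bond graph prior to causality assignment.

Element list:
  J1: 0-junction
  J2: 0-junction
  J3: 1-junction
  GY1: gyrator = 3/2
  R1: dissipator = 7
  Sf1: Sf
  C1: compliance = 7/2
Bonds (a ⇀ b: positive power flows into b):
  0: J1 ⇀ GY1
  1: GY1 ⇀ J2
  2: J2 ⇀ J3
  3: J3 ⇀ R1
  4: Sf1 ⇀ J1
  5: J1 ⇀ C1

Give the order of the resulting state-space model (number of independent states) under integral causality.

#4 stroke→Sf1  (Sf1: flow source, stroke at near end)
#5 stroke→J1  (prefer integral on C1)
#0 stroke→GY1  (common-e at J1 fixed by 5)
#1 stroke→GY1  (GY1 both-in/both-out from 0)
#2 stroke→J2  (J2 needs exactly one e-in)
#3 stroke→J3  (1-jn J3 has f-setter on 2)

1  (C1 all integral)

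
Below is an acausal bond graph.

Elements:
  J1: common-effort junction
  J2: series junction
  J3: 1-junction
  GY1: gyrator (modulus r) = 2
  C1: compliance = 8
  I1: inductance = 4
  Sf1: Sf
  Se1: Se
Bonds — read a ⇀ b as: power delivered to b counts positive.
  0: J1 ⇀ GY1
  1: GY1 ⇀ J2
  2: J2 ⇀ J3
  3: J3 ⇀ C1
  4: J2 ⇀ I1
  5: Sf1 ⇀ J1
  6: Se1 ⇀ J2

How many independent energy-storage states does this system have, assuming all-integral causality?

2  (C1, I1 all integral)

b5 stroke at Sf1  (Sf1 fixes flow; stroke at Sf1)
b6 stroke at J2  (Se1 (Se) sets effort on bond)
b0 stroke at J1  (only one effort-in slot at J1)
b1 stroke at J2  (through GY1, causality inverts; strokes same side of GY1)
b3 stroke at J3  (C1: C, integral causality)
b2 stroke at J2  (J3: last free bond brings flow in)
b4 stroke at I1  (J2 needs exactly one f-in)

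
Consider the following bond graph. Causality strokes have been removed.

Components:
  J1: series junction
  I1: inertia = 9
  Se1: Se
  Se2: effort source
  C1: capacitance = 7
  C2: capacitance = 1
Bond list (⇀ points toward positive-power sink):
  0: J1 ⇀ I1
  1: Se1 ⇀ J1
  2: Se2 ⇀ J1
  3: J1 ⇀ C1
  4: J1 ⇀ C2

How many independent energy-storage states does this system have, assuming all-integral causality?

3  (C1, C2, I1 all integral)

#1 →J1  (Se1: effort source, stroke at far end)
#2 →J1  (Se2 (Se) sets effort on bond)
#0 →I1  (I1 integral (f out))
#3 →J1  (J1 flow already set via bond 0)
#4 →J1  (common-f at J1 fixed by 0)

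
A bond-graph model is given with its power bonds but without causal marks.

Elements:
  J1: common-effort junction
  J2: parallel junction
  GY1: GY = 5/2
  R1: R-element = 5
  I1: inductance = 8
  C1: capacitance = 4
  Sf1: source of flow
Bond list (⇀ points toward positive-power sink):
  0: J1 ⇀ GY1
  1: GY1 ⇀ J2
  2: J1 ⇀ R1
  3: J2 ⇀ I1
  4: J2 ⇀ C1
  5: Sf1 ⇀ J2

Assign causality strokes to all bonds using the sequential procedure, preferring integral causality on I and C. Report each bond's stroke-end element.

#5 stroke→Sf1  (Sf1 fixes flow; stroke at Sf1)
#3 stroke→I1  (I1: I, integral causality)
#4 stroke→J2  (C1: C, integral causality)
#1 stroke→GY1  (J2: bond 4 brought effort, rest push out)
#0 stroke→GY1  (through GY1, causality inverts; strokes same side of GY1)
#2 stroke→J1  (closing 0-jn rule on J1)

#0 →GY1
#1 →GY1
#2 →J1
#3 →I1
#4 →J2
#5 →Sf1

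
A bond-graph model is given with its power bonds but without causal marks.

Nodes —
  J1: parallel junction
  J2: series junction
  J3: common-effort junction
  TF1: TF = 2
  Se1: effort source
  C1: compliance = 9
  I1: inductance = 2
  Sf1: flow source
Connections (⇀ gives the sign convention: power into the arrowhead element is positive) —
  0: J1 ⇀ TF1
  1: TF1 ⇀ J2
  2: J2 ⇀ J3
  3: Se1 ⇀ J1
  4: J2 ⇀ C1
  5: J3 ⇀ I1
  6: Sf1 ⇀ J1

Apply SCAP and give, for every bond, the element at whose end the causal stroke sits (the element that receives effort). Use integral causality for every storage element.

bond 3 stroke→J1  (Se1: effort source, stroke at far end)
bond 6 stroke→Sf1  (Sf1 fixes flow; stroke at Sf1)
bond 0 stroke→TF1  (0-jn J1 has e-setter on 3)
bond 1 stroke→J2  (TF1: transformer flips bond 0)
bond 4 stroke→J2  (C1 outputs effort q/C1)
bond 2 stroke→J3  (J2 needs exactly one f-in)
bond 5 stroke→I1  (common-e at J3 fixed by 2)

b0 →TF1
b1 →J2
b2 →J3
b3 →J1
b4 →J2
b5 →I1
b6 →Sf1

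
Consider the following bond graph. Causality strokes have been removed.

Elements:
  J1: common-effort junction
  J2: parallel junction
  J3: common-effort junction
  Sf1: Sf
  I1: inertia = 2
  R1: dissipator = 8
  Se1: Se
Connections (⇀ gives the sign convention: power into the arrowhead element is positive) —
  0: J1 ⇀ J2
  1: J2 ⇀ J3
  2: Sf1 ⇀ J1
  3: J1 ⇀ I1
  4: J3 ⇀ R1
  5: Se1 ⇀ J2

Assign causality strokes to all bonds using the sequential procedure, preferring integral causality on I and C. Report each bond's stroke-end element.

b2 stroke→Sf1  (Sf1: flow source, stroke at near end)
b5 stroke→J2  (Se1 (Se) sets effort on bond)
b0 stroke→J1  (J2: bond 5 brought effort, rest push out)
b1 stroke→J3  (J2: bond 5 brought effort, rest push out)
b4 stroke→R1  (J3: bond 1 brought effort, rest push out)
b3 stroke→I1  (J1 effort already set via bond 0)

b0 stroke→J1
b1 stroke→J3
b2 stroke→Sf1
b3 stroke→I1
b4 stroke→R1
b5 stroke→J2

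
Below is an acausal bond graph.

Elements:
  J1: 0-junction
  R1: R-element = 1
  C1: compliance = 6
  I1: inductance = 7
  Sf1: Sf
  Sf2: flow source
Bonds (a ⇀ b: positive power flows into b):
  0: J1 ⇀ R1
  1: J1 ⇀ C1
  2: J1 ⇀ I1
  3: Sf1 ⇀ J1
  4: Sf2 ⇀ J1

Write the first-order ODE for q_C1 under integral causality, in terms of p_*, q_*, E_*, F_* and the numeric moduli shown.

dq_C1/dt = F_Sf1 + F_Sf2 - p_I1/7 - q_C1/6

b3 stroke→Sf1  (source Sf1 imposes f)
b4 stroke→Sf2  (Sf2 fixes flow; stroke at Sf2)
b1 stroke→J1  (prefer integral on C1)
b0 stroke→R1  (common-e at J1 fixed by 1)
b2 stroke→I1  (J1 effort already set via bond 1)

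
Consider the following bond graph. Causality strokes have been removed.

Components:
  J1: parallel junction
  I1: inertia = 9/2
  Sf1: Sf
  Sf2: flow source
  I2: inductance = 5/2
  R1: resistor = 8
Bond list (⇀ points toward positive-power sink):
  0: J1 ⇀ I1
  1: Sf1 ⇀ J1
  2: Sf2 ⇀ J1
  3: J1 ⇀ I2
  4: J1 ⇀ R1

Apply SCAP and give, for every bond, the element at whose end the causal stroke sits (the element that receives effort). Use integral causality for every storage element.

#0 stroke→I1
#1 stroke→Sf1
#2 stroke→Sf2
#3 stroke→I2
#4 stroke→J1

β1 |Sf1  (Sf1: flow source, stroke at near end)
β2 |Sf2  (Sf2 (Sf) sets flow on bond)
β0 |I1  (I1 integral (f out))
β3 |I2  (I2 outputs flow p/I2)
β4 |J1  (closing 0-jn rule on J1)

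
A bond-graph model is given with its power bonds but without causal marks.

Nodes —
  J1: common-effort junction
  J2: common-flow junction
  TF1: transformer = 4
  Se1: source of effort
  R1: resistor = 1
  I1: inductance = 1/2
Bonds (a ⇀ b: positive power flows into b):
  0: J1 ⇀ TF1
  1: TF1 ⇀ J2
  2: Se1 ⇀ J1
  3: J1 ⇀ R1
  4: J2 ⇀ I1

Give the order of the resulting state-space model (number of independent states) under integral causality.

#2 →J1  (Se1 (Se) sets effort on bond)
#0 →TF1  (J1 effort already set via bond 2)
#3 →R1  (J1 effort already set via bond 2)
#1 →J2  (TF TF1: opposite of bond 0)
#4 →I1  (only one flow-in slot at J2)

1  (I1 all integral)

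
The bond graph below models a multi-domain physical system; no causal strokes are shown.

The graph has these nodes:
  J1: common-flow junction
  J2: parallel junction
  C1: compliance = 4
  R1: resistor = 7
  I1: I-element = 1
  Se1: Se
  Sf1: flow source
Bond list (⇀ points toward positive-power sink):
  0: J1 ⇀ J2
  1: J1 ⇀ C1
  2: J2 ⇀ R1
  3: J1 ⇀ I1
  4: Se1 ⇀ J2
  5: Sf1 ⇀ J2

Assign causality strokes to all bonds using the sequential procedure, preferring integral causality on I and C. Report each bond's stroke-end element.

#4 stroke at J2  (Se1 fixes effort; stroke away)
#5 stroke at Sf1  (source Sf1 imposes f)
#0 stroke at J1  (common-e at J2 fixed by 4)
#2 stroke at R1  (common-e at J2 fixed by 4)
#1 stroke at J1  (prefer integral on C1)
#3 stroke at I1  (J1 needs exactly one f-in)

β0 stroke→J1
β1 stroke→J1
β2 stroke→R1
β3 stroke→I1
β4 stroke→J2
β5 stroke→Sf1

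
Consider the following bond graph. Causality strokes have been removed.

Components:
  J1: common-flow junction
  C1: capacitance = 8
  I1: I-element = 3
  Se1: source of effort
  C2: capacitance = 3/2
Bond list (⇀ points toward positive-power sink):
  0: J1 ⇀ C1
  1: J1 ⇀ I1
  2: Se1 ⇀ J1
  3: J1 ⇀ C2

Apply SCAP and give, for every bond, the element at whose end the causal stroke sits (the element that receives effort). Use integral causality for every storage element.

#0 →J1
#1 →I1
#2 →J1
#3 →J1

b2 →J1  (Se1 (Se) sets effort on bond)
b0 →J1  (C1 outputs effort q/C1)
b1 →I1  (I1 integral (f out))
b3 →J1  (J1 flow already set via bond 1)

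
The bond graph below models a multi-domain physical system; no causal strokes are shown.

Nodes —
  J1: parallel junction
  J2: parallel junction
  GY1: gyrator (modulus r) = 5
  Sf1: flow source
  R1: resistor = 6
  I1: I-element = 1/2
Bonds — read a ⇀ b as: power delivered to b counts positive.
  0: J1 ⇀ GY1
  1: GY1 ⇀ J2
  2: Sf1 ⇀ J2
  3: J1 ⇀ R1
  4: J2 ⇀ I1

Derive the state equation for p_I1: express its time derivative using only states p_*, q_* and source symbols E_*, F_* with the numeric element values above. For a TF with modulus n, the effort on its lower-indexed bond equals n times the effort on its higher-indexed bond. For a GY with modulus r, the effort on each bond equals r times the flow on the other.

dp_I1/dt = 25*F_Sf1/6 - 25*p_I1/3

β2 →Sf1  (Sf1 (Sf) sets flow on bond)
β4 →I1  (I1 outputs flow p/I1)
β1 →J2  (only one effort-in slot at J2)
β0 →J1  (through GY1, causality inverts; strokes same side of GY1)
β3 →R1  (common-e at J1 fixed by 0)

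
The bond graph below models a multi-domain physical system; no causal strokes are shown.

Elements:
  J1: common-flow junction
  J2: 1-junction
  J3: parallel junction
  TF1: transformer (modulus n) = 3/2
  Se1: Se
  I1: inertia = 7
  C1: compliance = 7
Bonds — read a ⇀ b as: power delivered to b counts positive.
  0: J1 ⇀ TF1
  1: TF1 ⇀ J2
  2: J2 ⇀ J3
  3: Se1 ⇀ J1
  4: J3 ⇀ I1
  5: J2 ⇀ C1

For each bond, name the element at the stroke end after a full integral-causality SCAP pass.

β3 →J1  (Se1 (Se) sets effort on bond)
β0 →TF1  (only one flow-in slot at J1)
β1 →J2  (through TF1, causality passes straight; one stroke at TF1)
β4 →I1  (I1: I, integral causality)
β2 →J3  (closing 0-jn rule on J3)
β5 →J2  (common-f at J2 fixed by 2)

#0 |TF1
#1 |J2
#2 |J3
#3 |J1
#4 |I1
#5 |J2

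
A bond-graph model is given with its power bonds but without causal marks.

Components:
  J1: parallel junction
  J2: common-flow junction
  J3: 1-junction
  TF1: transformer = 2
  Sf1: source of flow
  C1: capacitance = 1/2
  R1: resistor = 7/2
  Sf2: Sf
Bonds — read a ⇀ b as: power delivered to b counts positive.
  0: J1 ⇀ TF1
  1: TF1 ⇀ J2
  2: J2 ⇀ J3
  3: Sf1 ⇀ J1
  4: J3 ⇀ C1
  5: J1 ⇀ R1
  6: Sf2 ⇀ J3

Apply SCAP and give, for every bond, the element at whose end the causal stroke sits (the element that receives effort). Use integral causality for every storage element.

bond 3 |Sf1  (Sf1: flow source, stroke at near end)
bond 6 |Sf2  (Sf2 (Sf) sets flow on bond)
bond 2 |J3  (J3 flow already set via bond 6)
bond 4 |J3  (J3 flow already set via bond 6)
bond 1 |J2  (J2: bond 2 brought flow, rest push out)
bond 0 |TF1  (TF1 one-in-one-out from 1)
bond 5 |J1  (closing 0-jn rule on J1)

#0 stroke→TF1
#1 stroke→J2
#2 stroke→J3
#3 stroke→Sf1
#4 stroke→J3
#5 stroke→J1
#6 stroke→Sf2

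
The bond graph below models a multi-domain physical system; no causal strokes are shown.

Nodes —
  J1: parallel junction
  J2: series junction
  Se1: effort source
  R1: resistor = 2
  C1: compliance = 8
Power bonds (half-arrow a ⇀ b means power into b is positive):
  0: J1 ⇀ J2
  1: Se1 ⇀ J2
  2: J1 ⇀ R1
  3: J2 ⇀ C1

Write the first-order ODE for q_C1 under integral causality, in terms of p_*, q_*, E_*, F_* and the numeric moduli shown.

#1 →J2  (Se1: effort source, stroke at far end)
#3 →J2  (C1: C, integral causality)
#0 →J1  (J2 needs exactly one f-in)
#2 →R1  (0-jn J1 has e-setter on 0)

dq_C1/dt = E_Se1/2 - q_C1/16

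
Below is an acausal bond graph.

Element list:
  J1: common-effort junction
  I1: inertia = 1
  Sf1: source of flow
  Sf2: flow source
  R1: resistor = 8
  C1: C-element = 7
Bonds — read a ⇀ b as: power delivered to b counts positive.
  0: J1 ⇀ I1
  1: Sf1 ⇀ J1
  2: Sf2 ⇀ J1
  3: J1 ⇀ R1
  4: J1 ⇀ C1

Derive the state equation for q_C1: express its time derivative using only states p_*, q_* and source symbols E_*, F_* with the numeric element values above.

dq_C1/dt = F_Sf1 + F_Sf2 - p_I1 - q_C1/56

β1 →Sf1  (Sf1 (Sf) sets flow on bond)
β2 →Sf2  (Sf2 fixes flow; stroke at Sf2)
β0 →I1  (I1: I, integral causality)
β4 →J1  (prefer integral on C1)
β3 →R1  (common-e at J1 fixed by 4)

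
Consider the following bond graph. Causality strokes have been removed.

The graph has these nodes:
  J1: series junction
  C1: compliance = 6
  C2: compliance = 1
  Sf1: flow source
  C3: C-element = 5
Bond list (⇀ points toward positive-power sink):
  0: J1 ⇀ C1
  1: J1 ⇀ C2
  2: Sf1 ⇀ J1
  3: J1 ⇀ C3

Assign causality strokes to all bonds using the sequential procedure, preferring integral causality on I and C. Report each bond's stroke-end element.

#2 stroke→Sf1  (Sf1 (Sf) sets flow on bond)
#0 stroke→J1  (1-jn J1 has f-setter on 2)
#1 stroke→J1  (J1 flow already set via bond 2)
#3 stroke→J1  (common-f at J1 fixed by 2)

β0 stroke→J1
β1 stroke→J1
β2 stroke→Sf1
β3 stroke→J1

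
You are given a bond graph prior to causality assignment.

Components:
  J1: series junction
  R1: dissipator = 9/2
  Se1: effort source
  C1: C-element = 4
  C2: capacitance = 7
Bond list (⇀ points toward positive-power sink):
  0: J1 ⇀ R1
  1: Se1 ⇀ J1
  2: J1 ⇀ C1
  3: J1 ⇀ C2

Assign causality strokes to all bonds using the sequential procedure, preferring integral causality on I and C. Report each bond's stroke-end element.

bond 0 stroke at R1
bond 1 stroke at J1
bond 2 stroke at J1
bond 3 stroke at J1

β1 stroke→J1  (Se1 (Se) sets effort on bond)
β2 stroke→J1  (prefer integral on C1)
β3 stroke→J1  (prefer integral on C2)
β0 stroke→R1  (J1: last free bond brings flow in)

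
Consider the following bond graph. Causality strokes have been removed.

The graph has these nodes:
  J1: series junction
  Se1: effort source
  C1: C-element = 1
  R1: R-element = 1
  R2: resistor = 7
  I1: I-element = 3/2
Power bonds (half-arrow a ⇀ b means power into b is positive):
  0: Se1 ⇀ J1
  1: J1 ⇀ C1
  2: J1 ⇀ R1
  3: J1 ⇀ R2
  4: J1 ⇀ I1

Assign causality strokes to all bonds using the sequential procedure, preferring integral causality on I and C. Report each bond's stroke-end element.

b0 |J1
b1 |J1
b2 |J1
b3 |J1
b4 |I1

β0 stroke at J1  (source Se1 imposes e)
β1 stroke at J1  (C1: C, integral causality)
β4 stroke at I1  (I1 integral (f out))
β2 stroke at J1  (common-f at J1 fixed by 4)
β3 stroke at J1  (J1 flow already set via bond 4)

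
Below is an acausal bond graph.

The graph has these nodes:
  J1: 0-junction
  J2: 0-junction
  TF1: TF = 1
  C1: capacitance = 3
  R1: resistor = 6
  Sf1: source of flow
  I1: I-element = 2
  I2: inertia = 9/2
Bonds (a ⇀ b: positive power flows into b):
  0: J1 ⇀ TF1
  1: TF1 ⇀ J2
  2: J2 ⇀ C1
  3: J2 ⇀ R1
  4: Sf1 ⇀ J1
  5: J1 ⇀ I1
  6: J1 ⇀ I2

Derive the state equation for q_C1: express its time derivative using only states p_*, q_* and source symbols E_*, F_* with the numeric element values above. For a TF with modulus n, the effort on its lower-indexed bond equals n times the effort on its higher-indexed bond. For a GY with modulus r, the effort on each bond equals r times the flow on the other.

dq_C1/dt = F_Sf1 - p_I1/2 - 2*p_I2/9 - q_C1/18

#4 stroke at Sf1  (source Sf1 imposes f)
#2 stroke at J2  (C1: C, integral causality)
#1 stroke at TF1  (0-jn J2 has e-setter on 2)
#3 stroke at R1  (J2 effort already set via bond 2)
#0 stroke at J1  (TF1 one-in-one-out from 1)
#5 stroke at I1  (J1: bond 0 brought effort, rest push out)
#6 stroke at I2  (J1: bond 0 brought effort, rest push out)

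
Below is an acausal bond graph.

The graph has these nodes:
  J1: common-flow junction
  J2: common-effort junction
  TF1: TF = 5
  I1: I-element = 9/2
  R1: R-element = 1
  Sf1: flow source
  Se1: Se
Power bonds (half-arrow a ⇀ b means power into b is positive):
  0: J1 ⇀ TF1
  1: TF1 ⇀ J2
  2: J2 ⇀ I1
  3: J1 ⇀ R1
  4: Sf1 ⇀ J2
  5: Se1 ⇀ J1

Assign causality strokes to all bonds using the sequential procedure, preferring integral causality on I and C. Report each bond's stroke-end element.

b4 stroke→Sf1  (Sf1 (Sf) sets flow on bond)
b5 stroke→J1  (Se1 fixes effort; stroke away)
b2 stroke→I1  (I1 integral (f out))
b1 stroke→J2  (J2: last free bond brings effort in)
b0 stroke→TF1  (TF1: transformer flips bond 1)
b3 stroke→J1  (J1: bond 0 brought flow, rest push out)

#0 →TF1
#1 →J2
#2 →I1
#3 →J1
#4 →Sf1
#5 →J1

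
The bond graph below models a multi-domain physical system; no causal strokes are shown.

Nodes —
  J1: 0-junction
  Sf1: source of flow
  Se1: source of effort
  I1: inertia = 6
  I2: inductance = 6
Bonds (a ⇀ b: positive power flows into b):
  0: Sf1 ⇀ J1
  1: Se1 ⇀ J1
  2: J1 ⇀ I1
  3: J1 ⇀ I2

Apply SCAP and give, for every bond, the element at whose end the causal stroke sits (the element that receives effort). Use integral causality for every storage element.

b0 |Sf1  (Sf1: flow source, stroke at near end)
b1 |J1  (Se1 fixes effort; stroke away)
b2 |I1  (common-e at J1 fixed by 1)
b3 |I2  (0-jn J1 has e-setter on 1)

b0 →Sf1
b1 →J1
b2 →I1
b3 →I2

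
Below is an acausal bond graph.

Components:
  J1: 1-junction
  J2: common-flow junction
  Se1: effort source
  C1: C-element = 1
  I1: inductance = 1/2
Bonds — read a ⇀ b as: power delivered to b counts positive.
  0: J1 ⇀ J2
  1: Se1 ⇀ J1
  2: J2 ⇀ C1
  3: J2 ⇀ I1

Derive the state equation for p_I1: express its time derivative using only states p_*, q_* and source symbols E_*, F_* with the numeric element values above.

β1 stroke at J1  (Se1: effort source, stroke at far end)
β0 stroke at J2  (only one flow-in slot at J1)
β2 stroke at J2  (C1 integral (e out))
β3 stroke at I1  (only one flow-in slot at J2)

dp_I1/dt = E_Se1 - q_C1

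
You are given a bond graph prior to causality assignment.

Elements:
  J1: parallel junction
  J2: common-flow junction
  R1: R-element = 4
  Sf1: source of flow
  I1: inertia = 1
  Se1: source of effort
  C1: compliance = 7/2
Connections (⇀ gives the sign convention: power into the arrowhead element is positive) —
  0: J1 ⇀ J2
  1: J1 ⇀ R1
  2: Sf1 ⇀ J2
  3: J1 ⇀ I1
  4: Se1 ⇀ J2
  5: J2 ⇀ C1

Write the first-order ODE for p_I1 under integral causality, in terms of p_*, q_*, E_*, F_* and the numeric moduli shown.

dp_I1/dt = -4*F_Sf1 - 4*p_I1

#2 →Sf1  (source Sf1 imposes f)
#4 →J2  (Se1: effort source, stroke at far end)
#0 →J2  (J2 flow already set via bond 2)
#5 →J2  (common-f at J2 fixed by 2)
#3 →I1  (I1 outputs flow p/I1)
#1 →J1  (only one effort-in slot at J1)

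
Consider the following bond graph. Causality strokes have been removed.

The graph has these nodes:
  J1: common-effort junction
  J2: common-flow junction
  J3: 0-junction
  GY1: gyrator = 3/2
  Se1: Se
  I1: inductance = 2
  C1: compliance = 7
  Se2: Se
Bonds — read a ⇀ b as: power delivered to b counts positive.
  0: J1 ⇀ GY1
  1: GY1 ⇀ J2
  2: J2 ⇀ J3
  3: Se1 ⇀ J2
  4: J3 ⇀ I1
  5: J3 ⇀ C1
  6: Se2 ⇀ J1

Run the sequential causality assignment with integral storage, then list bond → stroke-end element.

β3 stroke at J2  (source Se1 imposes e)
β6 stroke at J1  (Se2: effort source, stroke at far end)
β0 stroke at GY1  (J1: bond 6 brought effort, rest push out)
β1 stroke at GY1  (GY1: gyrator matches bond 0)
β2 stroke at J2  (common-f at J2 fixed by 1)
β4 stroke at I1  (I1 integral (f out))
β5 stroke at J3  (only one effort-in slot at J3)

#0 stroke at GY1
#1 stroke at GY1
#2 stroke at J2
#3 stroke at J2
#4 stroke at I1
#5 stroke at J3
#6 stroke at J1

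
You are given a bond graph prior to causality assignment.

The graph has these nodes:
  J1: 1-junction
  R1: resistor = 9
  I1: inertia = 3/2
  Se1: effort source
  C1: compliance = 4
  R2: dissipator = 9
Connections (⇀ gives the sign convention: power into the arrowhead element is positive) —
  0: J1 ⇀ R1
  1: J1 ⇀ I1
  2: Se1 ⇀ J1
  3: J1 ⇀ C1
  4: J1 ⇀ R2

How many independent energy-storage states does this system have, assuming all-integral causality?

2  (C1, I1 all integral)

bond 2 |J1  (Se1: effort source, stroke at far end)
bond 1 |I1  (I1 outputs flow p/I1)
bond 0 |J1  (J1 flow already set via bond 1)
bond 3 |J1  (1-jn J1 has f-setter on 1)
bond 4 |J1  (J1 flow already set via bond 1)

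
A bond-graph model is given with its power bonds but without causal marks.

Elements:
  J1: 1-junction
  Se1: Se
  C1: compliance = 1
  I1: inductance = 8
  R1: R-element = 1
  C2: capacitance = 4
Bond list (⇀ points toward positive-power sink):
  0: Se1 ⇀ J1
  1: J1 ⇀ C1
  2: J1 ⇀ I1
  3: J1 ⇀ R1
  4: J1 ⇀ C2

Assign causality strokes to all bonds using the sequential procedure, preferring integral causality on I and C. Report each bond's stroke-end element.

bond 0 |J1  (source Se1 imposes e)
bond 1 |J1  (C1 integral (e out))
bond 2 |I1  (I1: I, integral causality)
bond 3 |J1  (J1: bond 2 brought flow, rest push out)
bond 4 |J1  (J1 flow already set via bond 2)

#0 |J1
#1 |J1
#2 |I1
#3 |J1
#4 |J1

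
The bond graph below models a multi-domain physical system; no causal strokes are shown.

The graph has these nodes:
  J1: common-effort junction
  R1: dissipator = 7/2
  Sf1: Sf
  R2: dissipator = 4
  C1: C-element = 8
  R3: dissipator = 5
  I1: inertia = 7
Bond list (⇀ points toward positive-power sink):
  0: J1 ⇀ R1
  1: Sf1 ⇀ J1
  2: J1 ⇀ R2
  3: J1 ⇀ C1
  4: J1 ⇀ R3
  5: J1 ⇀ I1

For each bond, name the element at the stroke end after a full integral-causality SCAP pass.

β1 |Sf1  (Sf1 fixes flow; stroke at Sf1)
β3 |J1  (C1 integral (e out))
β0 |R1  (common-e at J1 fixed by 3)
β2 |R2  (J1: bond 3 brought effort, rest push out)
β4 |R3  (common-e at J1 fixed by 3)
β5 |I1  (common-e at J1 fixed by 3)

bond 0 |R1
bond 1 |Sf1
bond 2 |R2
bond 3 |J1
bond 4 |R3
bond 5 |I1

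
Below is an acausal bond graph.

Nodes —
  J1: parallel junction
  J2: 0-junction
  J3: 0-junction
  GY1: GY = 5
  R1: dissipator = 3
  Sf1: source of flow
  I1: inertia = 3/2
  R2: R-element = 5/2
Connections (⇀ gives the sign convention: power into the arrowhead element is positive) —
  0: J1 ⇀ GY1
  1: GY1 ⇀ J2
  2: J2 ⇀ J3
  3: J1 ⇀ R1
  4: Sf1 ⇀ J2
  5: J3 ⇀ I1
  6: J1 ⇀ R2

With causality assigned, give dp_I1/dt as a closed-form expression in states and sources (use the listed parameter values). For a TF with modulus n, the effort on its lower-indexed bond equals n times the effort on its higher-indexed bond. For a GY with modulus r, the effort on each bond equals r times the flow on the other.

bond 4 |Sf1  (Sf1 (Sf) sets flow on bond)
bond 5 |I1  (prefer integral on I1)
bond 2 |J3  (only one effort-in slot at J3)
bond 1 |J2  (J2 needs exactly one e-in)
bond 0 |J1  (through GY1, causality inverts; strokes same side of GY1)
bond 3 |R1  (common-e at J1 fixed by 0)
bond 6 |R2  (J1: bond 0 brought effort, rest push out)

dp_I1/dt = 55*F_Sf1/3 - 110*p_I1/9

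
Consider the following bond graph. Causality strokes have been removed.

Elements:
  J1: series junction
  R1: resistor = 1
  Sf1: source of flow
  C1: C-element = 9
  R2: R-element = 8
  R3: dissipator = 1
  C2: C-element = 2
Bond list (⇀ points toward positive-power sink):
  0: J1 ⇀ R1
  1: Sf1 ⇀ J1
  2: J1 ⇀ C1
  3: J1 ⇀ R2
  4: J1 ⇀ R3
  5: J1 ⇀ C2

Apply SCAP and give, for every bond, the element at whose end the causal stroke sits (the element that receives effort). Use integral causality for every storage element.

b0 |J1
b1 |Sf1
b2 |J1
b3 |J1
b4 |J1
b5 |J1

bond 1 stroke→Sf1  (Sf1 fixes flow; stroke at Sf1)
bond 0 stroke→J1  (J1 flow already set via bond 1)
bond 2 stroke→J1  (J1 flow already set via bond 1)
bond 3 stroke→J1  (J1: bond 1 brought flow, rest push out)
bond 4 stroke→J1  (1-jn J1 has f-setter on 1)
bond 5 stroke→J1  (J1: bond 1 brought flow, rest push out)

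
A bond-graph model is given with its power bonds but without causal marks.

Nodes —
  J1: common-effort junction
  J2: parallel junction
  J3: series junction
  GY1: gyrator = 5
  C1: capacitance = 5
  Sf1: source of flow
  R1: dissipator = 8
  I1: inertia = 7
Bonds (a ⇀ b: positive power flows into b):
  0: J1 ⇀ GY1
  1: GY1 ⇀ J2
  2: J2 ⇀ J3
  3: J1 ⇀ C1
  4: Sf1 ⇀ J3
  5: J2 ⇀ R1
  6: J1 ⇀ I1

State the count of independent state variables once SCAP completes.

bond 4 stroke at Sf1  (Sf1 (Sf) sets flow on bond)
bond 2 stroke at J3  (J3 flow already set via bond 4)
bond 3 stroke at J1  (C1 integral (e out))
bond 0 stroke at GY1  (J1 effort already set via bond 3)
bond 6 stroke at I1  (J1 effort already set via bond 3)
bond 1 stroke at GY1  (GY1: gyrator matches bond 0)
bond 5 stroke at J2  (only one effort-in slot at J2)

2  (C1, I1 all integral)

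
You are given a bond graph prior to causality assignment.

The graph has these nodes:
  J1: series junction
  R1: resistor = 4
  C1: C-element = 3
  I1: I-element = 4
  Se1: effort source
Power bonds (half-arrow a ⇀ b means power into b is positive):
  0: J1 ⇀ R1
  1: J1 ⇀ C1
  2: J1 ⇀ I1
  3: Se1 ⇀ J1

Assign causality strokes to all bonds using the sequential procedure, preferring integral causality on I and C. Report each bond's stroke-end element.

#3 stroke at J1  (Se1 fixes effort; stroke away)
#1 stroke at J1  (prefer integral on C1)
#2 stroke at I1  (I1 outputs flow p/I1)
#0 stroke at J1  (J1 flow already set via bond 2)

bond 0 →J1
bond 1 →J1
bond 2 →I1
bond 3 →J1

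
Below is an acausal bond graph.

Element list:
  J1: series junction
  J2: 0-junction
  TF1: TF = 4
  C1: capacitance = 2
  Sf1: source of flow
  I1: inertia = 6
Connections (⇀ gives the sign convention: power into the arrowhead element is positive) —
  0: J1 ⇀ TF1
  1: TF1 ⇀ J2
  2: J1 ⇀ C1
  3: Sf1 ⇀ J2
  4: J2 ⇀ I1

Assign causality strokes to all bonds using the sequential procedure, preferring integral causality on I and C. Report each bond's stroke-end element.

b3 |Sf1  (Sf1: flow source, stroke at near end)
b2 |J1  (C1 outputs effort q/C1)
b0 |TF1  (J1: last free bond brings flow in)
b1 |J2  (TF1: transformer flips bond 0)
b4 |I1  (0-jn J2 has e-setter on 1)

bond 0 stroke→TF1
bond 1 stroke→J2
bond 2 stroke→J1
bond 3 stroke→Sf1
bond 4 stroke→I1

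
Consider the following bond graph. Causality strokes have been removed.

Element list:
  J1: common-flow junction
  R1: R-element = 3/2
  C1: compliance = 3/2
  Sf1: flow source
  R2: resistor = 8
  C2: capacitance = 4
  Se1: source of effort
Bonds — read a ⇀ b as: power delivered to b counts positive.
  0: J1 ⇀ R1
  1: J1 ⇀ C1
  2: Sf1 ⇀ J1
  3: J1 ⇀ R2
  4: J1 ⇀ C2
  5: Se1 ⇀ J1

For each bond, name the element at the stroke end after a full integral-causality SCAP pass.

β0 |J1
β1 |J1
β2 |Sf1
β3 |J1
β4 |J1
β5 |J1

bond 2 |Sf1  (Sf1 fixes flow; stroke at Sf1)
bond 5 |J1  (source Se1 imposes e)
bond 0 |J1  (1-jn J1 has f-setter on 2)
bond 1 |J1  (1-jn J1 has f-setter on 2)
bond 3 |J1  (J1: bond 2 brought flow, rest push out)
bond 4 |J1  (1-jn J1 has f-setter on 2)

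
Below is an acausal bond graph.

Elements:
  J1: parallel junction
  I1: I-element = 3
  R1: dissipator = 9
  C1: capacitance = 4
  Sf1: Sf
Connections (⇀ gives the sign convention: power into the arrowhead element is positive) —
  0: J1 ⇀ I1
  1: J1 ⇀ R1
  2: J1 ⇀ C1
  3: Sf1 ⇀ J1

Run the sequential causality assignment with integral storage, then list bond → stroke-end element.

bond 0 |I1
bond 1 |R1
bond 2 |J1
bond 3 |Sf1

bond 3 stroke at Sf1  (Sf1 fixes flow; stroke at Sf1)
bond 0 stroke at I1  (I1: I, integral causality)
bond 2 stroke at J1  (C1 outputs effort q/C1)
bond 1 stroke at R1  (common-e at J1 fixed by 2)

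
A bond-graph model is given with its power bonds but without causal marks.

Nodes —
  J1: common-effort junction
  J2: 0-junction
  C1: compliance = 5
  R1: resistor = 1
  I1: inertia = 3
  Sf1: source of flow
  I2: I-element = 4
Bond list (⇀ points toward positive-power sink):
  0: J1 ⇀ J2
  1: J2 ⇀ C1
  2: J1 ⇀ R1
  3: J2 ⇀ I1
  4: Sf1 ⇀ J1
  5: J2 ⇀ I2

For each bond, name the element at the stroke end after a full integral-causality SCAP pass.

b0 →J1
b1 →J2
b2 →R1
b3 →I1
b4 →Sf1
b5 →I2

b4 |Sf1  (Sf1 (Sf) sets flow on bond)
b1 |J2  (C1 integral (e out))
b0 |J1  (J2 effort already set via bond 1)
b3 |I1  (J2: bond 1 brought effort, rest push out)
b5 |I2  (J2: bond 1 brought effort, rest push out)
b2 |R1  (common-e at J1 fixed by 0)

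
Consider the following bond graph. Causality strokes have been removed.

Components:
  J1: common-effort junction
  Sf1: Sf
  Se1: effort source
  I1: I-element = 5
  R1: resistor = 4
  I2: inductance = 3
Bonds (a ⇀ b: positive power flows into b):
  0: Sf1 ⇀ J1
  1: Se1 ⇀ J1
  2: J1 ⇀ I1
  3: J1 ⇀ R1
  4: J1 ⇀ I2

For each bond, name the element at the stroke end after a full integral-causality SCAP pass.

#0 →Sf1  (Sf1: flow source, stroke at near end)
#1 →J1  (source Se1 imposes e)
#2 →I1  (J1: bond 1 brought effort, rest push out)
#3 →R1  (J1: bond 1 brought effort, rest push out)
#4 →I2  (J1 effort already set via bond 1)

bond 0 stroke→Sf1
bond 1 stroke→J1
bond 2 stroke→I1
bond 3 stroke→R1
bond 4 stroke→I2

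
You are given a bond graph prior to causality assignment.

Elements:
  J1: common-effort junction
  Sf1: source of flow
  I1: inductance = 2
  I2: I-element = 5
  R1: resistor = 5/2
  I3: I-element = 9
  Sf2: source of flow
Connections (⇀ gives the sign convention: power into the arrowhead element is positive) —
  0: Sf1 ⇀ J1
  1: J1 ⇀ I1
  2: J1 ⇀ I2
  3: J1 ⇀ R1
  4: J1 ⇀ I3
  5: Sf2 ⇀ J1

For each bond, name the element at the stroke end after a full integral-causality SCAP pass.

b0 stroke at Sf1  (Sf1 fixes flow; stroke at Sf1)
b5 stroke at Sf2  (source Sf2 imposes f)
b1 stroke at I1  (I1 outputs flow p/I1)
b2 stroke at I2  (prefer integral on I2)
b4 stroke at I3  (I3 outputs flow p/I3)
b3 stroke at J1  (only one effort-in slot at J1)

#0 stroke→Sf1
#1 stroke→I1
#2 stroke→I2
#3 stroke→J1
#4 stroke→I3
#5 stroke→Sf2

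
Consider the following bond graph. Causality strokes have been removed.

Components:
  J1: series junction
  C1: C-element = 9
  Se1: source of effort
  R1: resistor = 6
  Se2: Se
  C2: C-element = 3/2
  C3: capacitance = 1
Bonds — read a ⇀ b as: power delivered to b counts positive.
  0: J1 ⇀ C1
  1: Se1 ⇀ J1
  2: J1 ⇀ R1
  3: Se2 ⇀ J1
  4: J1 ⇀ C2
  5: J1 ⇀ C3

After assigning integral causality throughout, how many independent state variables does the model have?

3  (C1, C2, C3 all integral)

b1 stroke at J1  (Se1 fixes effort; stroke away)
b3 stroke at J1  (Se2: effort source, stroke at far end)
b0 stroke at J1  (C1: C, integral causality)
b4 stroke at J1  (prefer integral on C2)
b5 stroke at J1  (C3 outputs effort q/C3)
b2 stroke at R1  (J1 needs exactly one f-in)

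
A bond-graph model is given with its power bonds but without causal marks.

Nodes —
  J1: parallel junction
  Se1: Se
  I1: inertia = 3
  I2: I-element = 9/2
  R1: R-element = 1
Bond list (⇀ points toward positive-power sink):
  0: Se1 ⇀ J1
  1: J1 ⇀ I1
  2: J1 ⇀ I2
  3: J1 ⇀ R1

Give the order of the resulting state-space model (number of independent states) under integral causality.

b0 stroke at J1  (Se1 fixes effort; stroke away)
b1 stroke at I1  (J1: bond 0 brought effort, rest push out)
b2 stroke at I2  (J1 effort already set via bond 0)
b3 stroke at R1  (J1: bond 0 brought effort, rest push out)

2  (I1, I2 all integral)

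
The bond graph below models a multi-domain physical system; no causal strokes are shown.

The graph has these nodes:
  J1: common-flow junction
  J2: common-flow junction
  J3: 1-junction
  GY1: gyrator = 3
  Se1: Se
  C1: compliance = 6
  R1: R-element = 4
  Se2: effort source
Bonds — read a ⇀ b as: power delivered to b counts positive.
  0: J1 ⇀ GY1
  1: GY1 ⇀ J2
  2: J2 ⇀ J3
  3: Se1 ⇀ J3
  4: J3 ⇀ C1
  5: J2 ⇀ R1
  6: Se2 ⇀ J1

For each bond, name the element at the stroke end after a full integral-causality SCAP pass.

β3 →J3  (Se1: effort source, stroke at far end)
β6 →J1  (Se2 fixes effort; stroke away)
β0 →GY1  (J1 needs exactly one f-in)
β1 →GY1  (through GY1, causality inverts; strokes same side of GY1)
β2 →J2  (common-f at J2 fixed by 1)
β5 →J2  (J2: bond 1 brought flow, rest push out)
β4 →J3  (J3 flow already set via bond 2)

#0 |GY1
#1 |GY1
#2 |J2
#3 |J3
#4 |J3
#5 |J2
#6 |J1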